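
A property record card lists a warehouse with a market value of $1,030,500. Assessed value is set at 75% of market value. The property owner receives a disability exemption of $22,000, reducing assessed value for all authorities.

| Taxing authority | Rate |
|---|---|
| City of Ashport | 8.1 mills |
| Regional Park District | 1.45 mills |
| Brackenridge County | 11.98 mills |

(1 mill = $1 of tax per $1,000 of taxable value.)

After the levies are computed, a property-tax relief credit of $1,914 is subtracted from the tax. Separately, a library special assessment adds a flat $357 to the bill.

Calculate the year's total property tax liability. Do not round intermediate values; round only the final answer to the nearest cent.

$14,609.34

Assessed value = $1,030,500 × 0.75 = $772,875
Taxable value = $772,875 − $22,000 = $750,875
City of Ashport: $750,875 × 0.0081 = $6,082.0875
Regional Park District: $750,875 × 0.00145 = $1,088.76875
Brackenridge County: $750,875 × 0.01198 = $8,995.4825
Levies subtotal = $16,166.33875
After credit = $16,166.33875 − $1,914 = $14,252.33875
Total = $14,252.33875 + $357 = $14,609.33875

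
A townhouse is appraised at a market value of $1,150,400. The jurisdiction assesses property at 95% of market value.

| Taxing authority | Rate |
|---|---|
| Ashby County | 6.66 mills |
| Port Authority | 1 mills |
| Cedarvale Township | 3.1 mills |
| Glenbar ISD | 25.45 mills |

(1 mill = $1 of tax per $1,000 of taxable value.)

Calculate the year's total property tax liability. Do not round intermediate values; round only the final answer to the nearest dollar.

$39,573

Assessed value = $1,150,400 × 0.95 = $1,092,880
Ashby County: $1,092,880 × 0.00666 = $7,278.5808
Port Authority: $1,092,880 × 0.001 = $1,092.88
Cedarvale Township: $1,092,880 × 0.0031 = $3,387.928
Glenbar ISD: $1,092,880 × 0.02545 = $27,813.796
Total = $7,278.5808 + $1,092.88 + $3,387.928 + $27,813.796 = $39,573.1848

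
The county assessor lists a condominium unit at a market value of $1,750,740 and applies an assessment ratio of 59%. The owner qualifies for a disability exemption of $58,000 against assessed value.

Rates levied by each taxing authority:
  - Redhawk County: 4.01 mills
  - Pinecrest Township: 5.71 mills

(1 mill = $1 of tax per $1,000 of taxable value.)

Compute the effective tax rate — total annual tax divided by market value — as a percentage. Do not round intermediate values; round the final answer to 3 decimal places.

Assessed value = $1,750,740 × 0.59 = $1,032,936.6
Taxable value = $1,032,936.6 − $58,000 = $974,936.6
Redhawk County: $974,936.6 × 0.00401 = $3,909.495766
Pinecrest Township: $974,936.6 × 0.00571 = $5,566.887986
Total tax = $9,476.383752
Effective rate = $9,476.383752 ÷ $1,750,740 = 0.541% of market value

0.541%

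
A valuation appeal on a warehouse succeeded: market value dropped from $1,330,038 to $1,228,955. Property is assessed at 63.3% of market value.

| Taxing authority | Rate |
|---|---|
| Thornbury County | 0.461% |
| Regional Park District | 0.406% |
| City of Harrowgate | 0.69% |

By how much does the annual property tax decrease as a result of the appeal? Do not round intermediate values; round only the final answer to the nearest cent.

Old assessed value = $1,330,038 × 0.633 = $841,914.054
New assessed value = $1,228,955 × 0.633 = $777,928.515
Combined rate = 0.00461 + 0.00406 + 0.0069 = 0.01557
Old tax = $841,914.054 × 0.01557 = $13,108.60182078
New tax = $777,928.515 × 0.01557 = $12,112.34697855
Reduction = $13,108.60182078 − $12,112.34697855 = $996.25484223

$996.25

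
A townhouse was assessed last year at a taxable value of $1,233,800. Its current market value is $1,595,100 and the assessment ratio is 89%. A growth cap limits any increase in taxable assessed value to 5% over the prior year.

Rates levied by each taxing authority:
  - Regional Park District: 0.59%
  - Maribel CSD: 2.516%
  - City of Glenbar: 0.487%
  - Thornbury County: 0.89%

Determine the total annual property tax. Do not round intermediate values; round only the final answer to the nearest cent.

$58,076.82

Uncapped assessed value = $1,595,100 × 0.89 = $1,419,639
Cap limit = $1,233,800 × 1.05 = $1,295,490
Taxable assessed value = min($1,419,639, $1,295,490) = $1,295,490 (cap binds)
Regional Park District: $1,295,490 × 0.0059 = $7,643.391
Maribel CSD: $1,295,490 × 0.02516 = $32,594.5284
City of Glenbar: $1,295,490 × 0.00487 = $6,309.0363
Thornbury County: $1,295,490 × 0.0089 = $11,529.861
Total = $58,076.8167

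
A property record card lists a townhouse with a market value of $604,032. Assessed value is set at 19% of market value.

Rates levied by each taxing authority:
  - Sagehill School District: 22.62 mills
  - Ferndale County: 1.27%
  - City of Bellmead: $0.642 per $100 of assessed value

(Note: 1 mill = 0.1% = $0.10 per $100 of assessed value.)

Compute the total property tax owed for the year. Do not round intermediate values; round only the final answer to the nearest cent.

Assessed value = $604,032 × 0.19 = $114,766.08
Sagehill School District: $114,766.08 × 0.02262 = $2,596.0087296
Ferndale County: $114,766.08 × 0.0127 = $1,457.529216
City of Bellmead: $114,766.08 × 0.00642 = $736.7982336
Total = $4,790.3361792

$4,790.34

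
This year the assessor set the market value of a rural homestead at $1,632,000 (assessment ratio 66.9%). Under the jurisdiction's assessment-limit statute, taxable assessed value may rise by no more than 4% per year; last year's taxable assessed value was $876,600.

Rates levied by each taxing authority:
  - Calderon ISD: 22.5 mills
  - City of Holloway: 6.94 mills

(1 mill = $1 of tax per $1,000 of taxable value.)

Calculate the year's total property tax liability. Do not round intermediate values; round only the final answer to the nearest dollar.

Uncapped assessed value = $1,632,000 × 0.669 = $1,091,808
Cap limit = $876,600 × 1.04 = $911,664
Taxable assessed value = min($1,091,808, $911,664) = $911,664 (cap binds)
Calderon ISD: $911,664 × 0.0225 = $20,512.44
City of Holloway: $911,664 × 0.00694 = $6,326.94816
Total = $26,839.38816

$26,839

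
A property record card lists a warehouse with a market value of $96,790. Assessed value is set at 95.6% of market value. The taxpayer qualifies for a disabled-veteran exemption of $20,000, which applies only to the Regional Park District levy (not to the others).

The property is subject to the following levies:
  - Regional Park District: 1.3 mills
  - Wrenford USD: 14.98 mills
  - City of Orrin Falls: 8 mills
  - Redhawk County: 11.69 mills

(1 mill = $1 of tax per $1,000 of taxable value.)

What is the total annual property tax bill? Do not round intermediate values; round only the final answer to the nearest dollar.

$3,302

Assessed value = $96,790 × 0.956 = $92,531.24
Regional Park District: ($92,531.24 − $20,000) × 0.0013 = $72,531.24 × 0.0013 = $94.290612
Wrenford USD: $92,531.24 × 0.01498 = $1,386.1179752
City of Orrin Falls: $92,531.24 × 0.008 = $740.24992
Redhawk County: $92,531.24 × 0.01169 = $1,081.6901956
Total = $3,302.3487028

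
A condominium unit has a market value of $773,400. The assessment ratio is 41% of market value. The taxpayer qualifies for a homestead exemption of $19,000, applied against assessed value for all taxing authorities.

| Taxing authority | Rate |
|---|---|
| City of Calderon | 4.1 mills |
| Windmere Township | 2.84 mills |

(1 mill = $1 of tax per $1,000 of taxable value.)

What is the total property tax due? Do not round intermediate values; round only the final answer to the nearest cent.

Assessed value = $773,400 × 0.41 = $317,094
Taxable value = $317,094 − $19,000 = $298,094
City of Calderon: $298,094 × 0.0041 = $1,222.1854
Windmere Township: $298,094 × 0.00284 = $846.58696
Total = $1,222.1854 + $846.58696 = $2,068.77236

$2,068.77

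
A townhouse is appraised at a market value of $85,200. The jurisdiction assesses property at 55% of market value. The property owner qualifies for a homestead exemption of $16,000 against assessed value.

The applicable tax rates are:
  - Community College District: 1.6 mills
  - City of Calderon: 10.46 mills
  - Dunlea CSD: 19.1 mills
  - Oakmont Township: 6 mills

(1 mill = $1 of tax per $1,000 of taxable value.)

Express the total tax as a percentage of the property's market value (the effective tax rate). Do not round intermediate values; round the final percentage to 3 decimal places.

Assessed value = $85,200 × 0.55 = $46,860
Taxable value = $46,860 − $16,000 = $30,860
Community College District: $30,860 × 0.0016 = $49.376
City of Calderon: $30,860 × 0.01046 = $322.7956
Dunlea CSD: $30,860 × 0.0191 = $589.426
Oakmont Township: $30,860 × 0.006 = $185.16
Total tax = $1,146.7576
Effective rate = $1,146.7576 ÷ $85,200 = 1.346% of market value

1.346%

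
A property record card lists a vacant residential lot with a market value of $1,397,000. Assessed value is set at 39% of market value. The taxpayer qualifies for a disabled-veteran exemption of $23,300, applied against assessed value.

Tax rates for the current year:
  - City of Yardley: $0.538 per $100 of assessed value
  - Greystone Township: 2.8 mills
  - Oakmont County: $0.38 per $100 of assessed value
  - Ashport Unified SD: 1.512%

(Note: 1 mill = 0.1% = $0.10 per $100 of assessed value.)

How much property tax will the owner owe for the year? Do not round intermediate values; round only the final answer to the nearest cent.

$14,133.46

Assessed value = $1,397,000 × 0.39 = $544,830
Taxable value = $544,830 − $23,300 = $521,530
City of Yardley: $521,530 × 0.00538 = $2,805.8314
Greystone Township: $521,530 × 0.0028 = $1,460.284
Oakmont County: $521,530 × 0.0038 = $1,981.814
Ashport Unified SD: $521,530 × 0.01512 = $7,885.5336
Total = $14,133.463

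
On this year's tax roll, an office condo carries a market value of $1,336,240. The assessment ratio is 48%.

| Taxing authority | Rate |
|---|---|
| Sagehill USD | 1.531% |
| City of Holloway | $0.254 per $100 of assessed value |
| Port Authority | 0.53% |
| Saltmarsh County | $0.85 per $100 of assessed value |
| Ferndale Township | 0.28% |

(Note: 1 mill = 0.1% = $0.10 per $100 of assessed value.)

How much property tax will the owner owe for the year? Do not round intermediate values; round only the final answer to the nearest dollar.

Assessed value = $1,336,240 × 0.48 = $641,395.2
Sagehill USD: $641,395.2 × 0.01531 = $9,819.760512
City of Holloway: $641,395.2 × 0.00254 = $1,629.143808
Port Authority: $641,395.2 × 0.0053 = $3,399.39456
Saltmarsh County: $641,395.2 × 0.0085 = $5,451.8592
Ferndale Township: $641,395.2 × 0.0028 = $1,795.90656
Total = $22,096.06464

$22,096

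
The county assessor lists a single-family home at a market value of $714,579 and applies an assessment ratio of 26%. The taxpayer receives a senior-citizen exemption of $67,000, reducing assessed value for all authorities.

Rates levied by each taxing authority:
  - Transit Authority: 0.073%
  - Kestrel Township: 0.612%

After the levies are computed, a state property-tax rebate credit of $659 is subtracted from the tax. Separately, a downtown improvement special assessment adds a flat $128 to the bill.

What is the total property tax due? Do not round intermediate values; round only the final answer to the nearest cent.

Assessed value = $714,579 × 0.26 = $185,790.54
Taxable value = $185,790.54 − $67,000 = $118,790.54
Transit Authority: $118,790.54 × 0.00073 = $86.7170942
Kestrel Township: $118,790.54 × 0.00612 = $726.9981048
Levies subtotal = $813.715199
After credit = $813.715199 − $659 = $154.715199
Total = $154.715199 + $128 = $282.715199

$282.72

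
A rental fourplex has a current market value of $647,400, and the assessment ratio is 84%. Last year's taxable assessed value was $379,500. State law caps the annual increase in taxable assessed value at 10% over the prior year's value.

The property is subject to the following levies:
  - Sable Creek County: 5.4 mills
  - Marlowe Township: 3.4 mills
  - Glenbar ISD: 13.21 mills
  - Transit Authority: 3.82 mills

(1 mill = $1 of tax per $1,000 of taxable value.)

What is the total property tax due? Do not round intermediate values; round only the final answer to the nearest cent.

$10,782.73

Uncapped assessed value = $647,400 × 0.84 = $543,816
Cap limit = $379,500 × 1.1 = $417,450
Taxable assessed value = min($543,816, $417,450) = $417,450 (cap binds)
Sable Creek County: $417,450 × 0.0054 = $2,254.23
Marlowe Township: $417,450 × 0.0034 = $1,419.33
Glenbar ISD: $417,450 × 0.01321 = $5,514.5145
Transit Authority: $417,450 × 0.00382 = $1,594.659
Total = $10,782.7335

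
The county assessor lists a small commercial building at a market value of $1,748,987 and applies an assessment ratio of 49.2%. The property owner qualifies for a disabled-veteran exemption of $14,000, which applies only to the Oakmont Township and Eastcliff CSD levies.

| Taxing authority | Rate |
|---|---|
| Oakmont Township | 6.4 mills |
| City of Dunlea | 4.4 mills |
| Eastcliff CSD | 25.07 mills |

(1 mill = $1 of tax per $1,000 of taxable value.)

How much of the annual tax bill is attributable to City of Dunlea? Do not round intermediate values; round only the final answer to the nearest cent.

$3,786.21

Assessed value = $1,748,987 × 0.492 = $860,501.604
City of Dunlea taxable value = $860,501.604 (exemption does not apply)
City of Dunlea levy = $860,501.604 × 0.0044 = $3,786.2070576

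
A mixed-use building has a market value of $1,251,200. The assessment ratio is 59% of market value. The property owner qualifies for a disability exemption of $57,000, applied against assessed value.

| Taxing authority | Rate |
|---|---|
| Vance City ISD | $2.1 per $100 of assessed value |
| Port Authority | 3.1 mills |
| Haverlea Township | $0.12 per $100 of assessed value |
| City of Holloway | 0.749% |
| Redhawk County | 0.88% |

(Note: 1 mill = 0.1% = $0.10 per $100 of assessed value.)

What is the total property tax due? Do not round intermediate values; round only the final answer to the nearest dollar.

$28,331

Assessed value = $1,251,200 × 0.59 = $738,208
Taxable value = $738,208 − $57,000 = $681,208
Vance City ISD: $681,208 × 0.021 = $14,305.368
Port Authority: $681,208 × 0.0031 = $2,111.7448
Haverlea Township: $681,208 × 0.0012 = $817.4496
City of Holloway: $681,208 × 0.00749 = $5,102.24792
Redhawk County: $681,208 × 0.0088 = $5,994.6304
Total = $28,331.44072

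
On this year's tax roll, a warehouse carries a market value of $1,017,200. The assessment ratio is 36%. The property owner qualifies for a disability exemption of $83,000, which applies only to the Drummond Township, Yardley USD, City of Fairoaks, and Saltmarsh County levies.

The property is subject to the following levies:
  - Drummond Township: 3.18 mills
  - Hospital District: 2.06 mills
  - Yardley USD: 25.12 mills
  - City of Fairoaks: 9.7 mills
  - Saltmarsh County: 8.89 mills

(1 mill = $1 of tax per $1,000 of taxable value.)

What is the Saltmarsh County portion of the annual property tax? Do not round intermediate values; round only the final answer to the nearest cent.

Assessed value = $1,017,200 × 0.36 = $366,192
Saltmarsh County taxable value = $366,192 − $83,000 = $283,192
Saltmarsh County levy = $283,192 × 0.00889 = $2,517.57688

$2,517.58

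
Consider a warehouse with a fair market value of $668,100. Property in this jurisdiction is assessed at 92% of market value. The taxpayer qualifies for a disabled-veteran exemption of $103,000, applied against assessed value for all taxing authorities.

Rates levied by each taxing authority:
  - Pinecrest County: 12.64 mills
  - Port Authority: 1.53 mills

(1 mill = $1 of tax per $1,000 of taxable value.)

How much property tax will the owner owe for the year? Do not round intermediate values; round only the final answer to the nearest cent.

$7,250.11

Assessed value = $668,100 × 0.92 = $614,652
Taxable value = $614,652 − $103,000 = $511,652
Pinecrest County: $511,652 × 0.01264 = $6,467.28128
Port Authority: $511,652 × 0.00153 = $782.82756
Total = $6,467.28128 + $782.82756 = $7,250.10884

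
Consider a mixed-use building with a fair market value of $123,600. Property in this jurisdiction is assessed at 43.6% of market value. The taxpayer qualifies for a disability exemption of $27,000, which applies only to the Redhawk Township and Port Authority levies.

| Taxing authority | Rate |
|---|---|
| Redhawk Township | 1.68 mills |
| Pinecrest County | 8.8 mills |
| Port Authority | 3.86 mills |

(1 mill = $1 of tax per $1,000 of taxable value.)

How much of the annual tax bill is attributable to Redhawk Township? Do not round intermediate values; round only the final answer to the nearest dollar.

$45

Assessed value = $123,600 × 0.436 = $53,889.6
Redhawk Township taxable value = $53,889.6 − $27,000 = $26,889.6
Redhawk Township levy = $26,889.6 × 0.00168 = $45.174528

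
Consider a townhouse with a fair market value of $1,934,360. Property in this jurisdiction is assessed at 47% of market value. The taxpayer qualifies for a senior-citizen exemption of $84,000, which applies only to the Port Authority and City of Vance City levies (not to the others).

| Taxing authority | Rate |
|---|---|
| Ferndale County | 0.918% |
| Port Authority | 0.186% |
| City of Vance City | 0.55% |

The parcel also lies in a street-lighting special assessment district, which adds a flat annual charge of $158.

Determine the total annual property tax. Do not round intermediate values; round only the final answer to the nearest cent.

$14,577.09

Assessed value = $1,934,360 × 0.47 = $909,149.2
Ferndale County: $909,149.2 × 0.00918 = $8,345.989656
Port Authority: ($909,149.2 − $84,000) × 0.00186 = $825,149.2 × 0.00186 = $1,534.777512
City of Vance City: ($909,149.2 − $84,000) × 0.0055 = $825,149.2 × 0.0055 = $4,538.3206
Levies subtotal = $14,419.087768
Total = $14,419.087768 + $158 = $14,577.087768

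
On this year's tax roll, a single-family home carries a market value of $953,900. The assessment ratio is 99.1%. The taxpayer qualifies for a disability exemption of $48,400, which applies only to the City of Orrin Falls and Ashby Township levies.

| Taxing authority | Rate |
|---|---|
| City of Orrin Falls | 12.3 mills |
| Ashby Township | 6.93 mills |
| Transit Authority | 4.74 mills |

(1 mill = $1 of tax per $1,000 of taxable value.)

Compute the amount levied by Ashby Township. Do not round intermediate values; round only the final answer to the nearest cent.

$6,215.62

Assessed value = $953,900 × 0.991 = $945,314.9
Ashby Township taxable value = $945,314.9 − $48,400 = $896,914.9
Ashby Township levy = $896,914.9 × 0.00693 = $6,215.620257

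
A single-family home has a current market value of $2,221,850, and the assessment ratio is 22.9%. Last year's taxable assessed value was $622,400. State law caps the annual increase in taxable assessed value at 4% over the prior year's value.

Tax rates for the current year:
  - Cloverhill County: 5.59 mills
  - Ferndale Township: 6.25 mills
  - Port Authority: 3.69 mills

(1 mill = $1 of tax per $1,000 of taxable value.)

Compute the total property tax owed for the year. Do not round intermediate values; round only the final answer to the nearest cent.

$7,901.72

Uncapped assessed value = $2,221,850 × 0.229 = $508,803.65
Cap limit = $622,400 × 1.04 = $647,296
Taxable assessed value = min($508,803.65, $647,296) = $508,803.65 (cap does not bind)
Cloverhill County: $508,803.65 × 0.00559 = $2,844.2124035
Ferndale Township: $508,803.65 × 0.00625 = $3,180.0228125
Port Authority: $508,803.65 × 0.00369 = $1,877.4854685
Total = $7,901.7206845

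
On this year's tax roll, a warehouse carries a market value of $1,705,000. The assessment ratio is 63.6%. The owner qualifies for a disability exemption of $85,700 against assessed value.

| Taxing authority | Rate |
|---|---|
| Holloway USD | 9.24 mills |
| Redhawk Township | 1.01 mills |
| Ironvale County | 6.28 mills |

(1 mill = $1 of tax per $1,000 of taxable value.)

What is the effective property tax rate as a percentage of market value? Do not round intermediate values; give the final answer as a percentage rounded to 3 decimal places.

0.968%

Assessed value = $1,705,000 × 0.636 = $1,084,380
Taxable value = $1,084,380 − $85,700 = $998,680
Holloway USD: $998,680 × 0.00924 = $9,227.8032
Redhawk Township: $998,680 × 0.00101 = $1,008.6668
Ironvale County: $998,680 × 0.00628 = $6,271.7104
Total tax = $16,508.1804
Effective rate = $16,508.1804 ÷ $1,705,000 = 0.968% of market value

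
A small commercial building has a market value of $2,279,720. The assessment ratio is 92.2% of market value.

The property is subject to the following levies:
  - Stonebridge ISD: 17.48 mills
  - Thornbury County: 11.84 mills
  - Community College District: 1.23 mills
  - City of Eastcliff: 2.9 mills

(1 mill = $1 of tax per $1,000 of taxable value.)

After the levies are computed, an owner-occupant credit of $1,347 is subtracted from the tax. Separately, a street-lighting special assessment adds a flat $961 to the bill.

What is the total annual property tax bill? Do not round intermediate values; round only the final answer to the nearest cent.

$69,922.62

Assessed value = $2,279,720 × 0.922 = $2,101,901.84
Stonebridge ISD: $2,101,901.84 × 0.01748 = $36,741.2441632
Thornbury County: $2,101,901.84 × 0.01184 = $24,886.5177856
Community College District: $2,101,901.84 × 0.00123 = $2,585.3392632
City of Eastcliff: $2,101,901.84 × 0.0029 = $6,095.515336
Levies subtotal = $70,308.616548
After credit = $70,308.616548 − $1,347 = $68,961.616548
Total = $68,961.616548 + $961 = $69,922.616548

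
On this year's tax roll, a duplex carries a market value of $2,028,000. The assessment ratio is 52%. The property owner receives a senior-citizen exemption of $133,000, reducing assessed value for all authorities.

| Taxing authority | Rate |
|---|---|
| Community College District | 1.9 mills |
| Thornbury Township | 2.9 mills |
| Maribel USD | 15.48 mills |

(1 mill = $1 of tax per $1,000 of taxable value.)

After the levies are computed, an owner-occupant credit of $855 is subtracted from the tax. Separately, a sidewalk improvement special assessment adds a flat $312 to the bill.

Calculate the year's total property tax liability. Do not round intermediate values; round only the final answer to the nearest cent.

$18,146.24

Assessed value = $2,028,000 × 0.52 = $1,054,560
Taxable value = $1,054,560 − $133,000 = $921,560
Community College District: $921,560 × 0.0019 = $1,750.964
Thornbury Township: $921,560 × 0.0029 = $2,672.524
Maribel USD: $921,560 × 0.01548 = $14,265.7488
Levies subtotal = $18,689.2368
After credit = $18,689.2368 − $855 = $17,834.2368
Total = $17,834.2368 + $312 = $18,146.2368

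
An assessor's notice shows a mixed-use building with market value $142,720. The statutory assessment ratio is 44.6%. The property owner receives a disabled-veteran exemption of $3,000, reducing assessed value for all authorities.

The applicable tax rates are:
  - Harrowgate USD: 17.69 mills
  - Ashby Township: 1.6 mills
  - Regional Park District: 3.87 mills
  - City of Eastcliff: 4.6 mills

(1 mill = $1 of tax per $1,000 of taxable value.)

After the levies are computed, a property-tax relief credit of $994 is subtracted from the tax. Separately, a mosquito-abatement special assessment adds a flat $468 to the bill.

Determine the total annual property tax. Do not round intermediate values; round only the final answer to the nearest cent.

$1,157.73

Assessed value = $142,720 × 0.446 = $63,653.12
Taxable value = $63,653.12 − $3,000 = $60,653.12
Harrowgate USD: $60,653.12 × 0.01769 = $1,072.9536928
Ashby Township: $60,653.12 × 0.0016 = $97.044992
Regional Park District: $60,653.12 × 0.00387 = $234.7275744
City of Eastcliff: $60,653.12 × 0.0046 = $279.004352
Levies subtotal = $1,683.7306112
After credit = $1,683.7306112 − $994 = $689.7306112
Total = $689.7306112 + $468 = $1,157.7306112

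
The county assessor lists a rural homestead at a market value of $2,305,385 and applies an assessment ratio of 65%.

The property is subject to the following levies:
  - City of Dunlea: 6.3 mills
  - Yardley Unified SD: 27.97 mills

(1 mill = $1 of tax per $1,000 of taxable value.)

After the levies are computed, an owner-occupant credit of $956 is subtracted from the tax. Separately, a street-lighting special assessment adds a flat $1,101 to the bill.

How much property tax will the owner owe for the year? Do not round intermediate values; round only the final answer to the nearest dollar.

Assessed value = $2,305,385 × 0.65 = $1,498,500.25
City of Dunlea: $1,498,500.25 × 0.0063 = $9,440.551575
Yardley Unified SD: $1,498,500.25 × 0.02797 = $41,913.0519925
Levies subtotal = $51,353.6035675
After credit = $51,353.6035675 − $956 = $50,397.6035675
Total = $50,397.6035675 + $1,101 = $51,498.6035675

$51,499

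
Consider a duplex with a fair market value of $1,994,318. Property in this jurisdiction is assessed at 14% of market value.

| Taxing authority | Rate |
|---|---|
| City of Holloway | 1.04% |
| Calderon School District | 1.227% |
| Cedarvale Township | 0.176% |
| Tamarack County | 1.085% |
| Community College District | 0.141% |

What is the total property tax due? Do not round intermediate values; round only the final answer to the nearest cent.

$10,244.01

Assessed value = $1,994,318 × 0.14 = $279,204.52
City of Holloway: $279,204.52 × 0.0104 = $2,903.727008
Calderon School District: $279,204.52 × 0.01227 = $3,425.8394604
Cedarvale Township: $279,204.52 × 0.00176 = $491.3999552
Tamarack County: $279,204.52 × 0.01085 = $3,029.369042
Community College District: $279,204.52 × 0.00141 = $393.6783732
Total = $2,903.727008 + $3,425.8394604 + $491.3999552 + $3,029.369042 + $393.6783732 = $10,244.0138388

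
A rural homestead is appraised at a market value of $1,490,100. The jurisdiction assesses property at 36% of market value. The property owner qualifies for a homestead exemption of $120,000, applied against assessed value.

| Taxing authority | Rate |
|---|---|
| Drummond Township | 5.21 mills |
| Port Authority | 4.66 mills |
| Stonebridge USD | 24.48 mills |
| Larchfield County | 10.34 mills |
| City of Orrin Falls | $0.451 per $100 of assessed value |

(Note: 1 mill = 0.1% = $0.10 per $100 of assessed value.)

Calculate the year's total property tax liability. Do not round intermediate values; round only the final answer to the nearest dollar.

Assessed value = $1,490,100 × 0.36 = $536,436
Taxable value = $536,436 − $120,000 = $416,436
Drummond Township: $416,436 × 0.00521 = $2,169.63156
Port Authority: $416,436 × 0.00466 = $1,940.59176
Stonebridge USD: $416,436 × 0.02448 = $10,194.35328
Larchfield County: $416,436 × 0.01034 = $4,305.94824
City of Orrin Falls: $416,436 × 0.00451 = $1,878.12636
Total = $20,488.6512

$20,489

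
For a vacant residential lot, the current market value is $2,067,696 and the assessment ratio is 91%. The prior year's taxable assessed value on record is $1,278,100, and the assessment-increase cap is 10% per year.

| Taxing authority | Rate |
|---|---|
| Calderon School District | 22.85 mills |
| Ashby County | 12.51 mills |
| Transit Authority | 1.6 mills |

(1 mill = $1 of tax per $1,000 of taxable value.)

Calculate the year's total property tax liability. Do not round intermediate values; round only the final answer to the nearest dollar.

Uncapped assessed value = $2,067,696 × 0.91 = $1,881,603.36
Cap limit = $1,278,100 × 1.1 = $1,405,910
Taxable assessed value = min($1,881,603.36, $1,405,910) = $1,405,910 (cap binds)
Calderon School District: $1,405,910 × 0.02285 = $32,125.0435
Ashby County: $1,405,910 × 0.01251 = $17,587.9341
Transit Authority: $1,405,910 × 0.0016 = $2,249.456
Total = $51,962.4336

$51,962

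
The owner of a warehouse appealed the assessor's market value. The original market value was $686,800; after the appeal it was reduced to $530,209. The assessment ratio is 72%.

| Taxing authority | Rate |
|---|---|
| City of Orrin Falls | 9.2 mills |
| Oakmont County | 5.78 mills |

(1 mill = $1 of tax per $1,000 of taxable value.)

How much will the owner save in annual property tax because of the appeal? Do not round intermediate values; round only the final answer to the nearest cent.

Old assessed value = $686,800 × 0.72 = $494,496
New assessed value = $530,209 × 0.72 = $381,750.48
Combined rate = 0.0092 + 0.00578 = 0.01498
Old tax = $494,496 × 0.01498 = $7,407.55008
New tax = $381,750.48 × 0.01498 = $5,718.6221904
Reduction = $7,407.55008 − $5,718.6221904 = $1,688.9278896

$1,688.93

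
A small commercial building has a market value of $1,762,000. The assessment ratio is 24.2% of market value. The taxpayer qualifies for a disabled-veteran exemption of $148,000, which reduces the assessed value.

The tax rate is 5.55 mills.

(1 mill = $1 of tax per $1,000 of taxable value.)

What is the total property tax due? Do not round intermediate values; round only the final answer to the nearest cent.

$1,545.14

Assessed value = $1,762,000 × 0.242 = $426,404
Taxable value = $426,404 − $148,000 = $278,404
Tax = $278,404 × 0.00555 = $1,545.1422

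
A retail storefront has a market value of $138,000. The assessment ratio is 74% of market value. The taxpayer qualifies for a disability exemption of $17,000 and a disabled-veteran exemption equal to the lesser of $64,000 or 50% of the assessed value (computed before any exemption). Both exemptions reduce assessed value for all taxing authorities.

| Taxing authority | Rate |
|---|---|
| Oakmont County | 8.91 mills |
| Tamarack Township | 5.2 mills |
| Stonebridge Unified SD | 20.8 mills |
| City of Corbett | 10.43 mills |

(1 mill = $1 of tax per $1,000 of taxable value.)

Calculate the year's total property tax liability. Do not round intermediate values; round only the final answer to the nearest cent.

Assessed value = $138,000 × 0.74 = $102,120
Disabled-veteran exemption = min($64,000, 50% × $102,120) = min($64,000, $51,060) = $51,060 (percentage binds)
Taxable value = $102,120 − $17,000 − $51,060 = $34,060
Oakmont County: $34,060 × 0.00891 = $303.4746
Tamarack Township: $34,060 × 0.0052 = $177.112
Stonebridge Unified SD: $34,060 × 0.0208 = $708.448
City of Corbett: $34,060 × 0.01043 = $355.2458
Total = $1,544.2804

$1,544.28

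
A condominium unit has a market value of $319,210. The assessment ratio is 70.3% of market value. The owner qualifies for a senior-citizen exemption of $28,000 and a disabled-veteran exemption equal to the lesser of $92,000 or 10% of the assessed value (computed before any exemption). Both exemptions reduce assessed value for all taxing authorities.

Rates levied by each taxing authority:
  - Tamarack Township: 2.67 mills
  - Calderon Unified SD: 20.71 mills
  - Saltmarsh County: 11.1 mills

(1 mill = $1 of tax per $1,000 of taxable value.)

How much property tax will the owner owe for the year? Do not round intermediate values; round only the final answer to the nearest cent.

$5,998.28

Assessed value = $319,210 × 0.703 = $224,404.63
Disabled-veteran exemption = min($92,000, 10% × $224,404.63) = min($92,000, $22,440.463) = $22,440.463 (percentage binds)
Taxable value = $224,404.63 − $28,000 − $22,440.463 = $173,964.167
Tamarack Township: $173,964.167 × 0.00267 = $464.48432589
Calderon Unified SD: $173,964.167 × 0.02071 = $3,602.79789857
Saltmarsh County: $173,964.167 × 0.0111 = $1,931.0022537
Total = $5,998.28447816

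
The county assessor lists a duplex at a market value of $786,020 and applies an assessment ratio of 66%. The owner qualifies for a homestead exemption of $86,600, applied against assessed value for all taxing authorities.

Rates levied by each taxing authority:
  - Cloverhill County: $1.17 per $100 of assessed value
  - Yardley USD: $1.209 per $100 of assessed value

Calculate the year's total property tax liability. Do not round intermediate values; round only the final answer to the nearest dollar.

$10,281

Assessed value = $786,020 × 0.66 = $518,773.2
Taxable value = $518,773.2 − $86,600 = $432,173.2
Cloverhill County: $432,173.2 × 0.0117 = $5,056.42644
Yardley USD: $432,173.2 × 0.01209 = $5,224.973988
Total = $5,056.42644 + $5,224.973988 = $10,281.400428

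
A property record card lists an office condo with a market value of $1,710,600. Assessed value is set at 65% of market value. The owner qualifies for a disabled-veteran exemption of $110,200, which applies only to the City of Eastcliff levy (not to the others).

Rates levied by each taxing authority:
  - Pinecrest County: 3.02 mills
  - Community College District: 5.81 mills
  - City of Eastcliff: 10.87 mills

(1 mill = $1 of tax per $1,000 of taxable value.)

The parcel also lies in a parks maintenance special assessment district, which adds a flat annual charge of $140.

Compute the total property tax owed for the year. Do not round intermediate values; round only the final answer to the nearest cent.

$20,846.36

Assessed value = $1,710,600 × 0.65 = $1,111,890
Pinecrest County: $1,111,890 × 0.00302 = $3,357.9078
Community College District: $1,111,890 × 0.00581 = $6,460.0809
City of Eastcliff: ($1,111,890 − $110,200) × 0.01087 = $1,001,690 × 0.01087 = $10,888.3703
Levies subtotal = $20,706.359
Total = $20,706.359 + $140 = $20,846.359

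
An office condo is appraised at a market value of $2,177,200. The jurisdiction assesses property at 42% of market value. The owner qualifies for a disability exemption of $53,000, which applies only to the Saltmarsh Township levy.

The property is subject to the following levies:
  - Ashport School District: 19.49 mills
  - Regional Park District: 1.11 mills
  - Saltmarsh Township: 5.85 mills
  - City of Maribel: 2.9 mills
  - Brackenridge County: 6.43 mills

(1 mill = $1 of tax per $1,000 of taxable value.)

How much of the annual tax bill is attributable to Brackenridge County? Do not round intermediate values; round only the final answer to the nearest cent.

$5,879.75

Assessed value = $2,177,200 × 0.42 = $914,424
Brackenridge County taxable value = $914,424 (exemption does not apply)
Brackenridge County levy = $914,424 × 0.00643 = $5,879.74632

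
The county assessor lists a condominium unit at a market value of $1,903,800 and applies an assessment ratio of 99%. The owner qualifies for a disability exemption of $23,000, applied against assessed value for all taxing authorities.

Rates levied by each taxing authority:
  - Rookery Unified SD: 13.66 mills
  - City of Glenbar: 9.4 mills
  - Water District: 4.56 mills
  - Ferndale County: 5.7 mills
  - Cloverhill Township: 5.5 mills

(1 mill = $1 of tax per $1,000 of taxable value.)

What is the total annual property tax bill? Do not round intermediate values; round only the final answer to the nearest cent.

$72,273.60

Assessed value = $1,903,800 × 0.99 = $1,884,762
Taxable value = $1,884,762 − $23,000 = $1,861,762
Rookery Unified SD: $1,861,762 × 0.01366 = $25,431.66892
City of Glenbar: $1,861,762 × 0.0094 = $17,500.5628
Water District: $1,861,762 × 0.00456 = $8,489.63472
Ferndale County: $1,861,762 × 0.0057 = $10,612.0434
Cloverhill Township: $1,861,762 × 0.0055 = $10,239.691
Total = $25,431.66892 + $17,500.5628 + $8,489.63472 + $10,612.0434 + $10,239.691 = $72,273.60084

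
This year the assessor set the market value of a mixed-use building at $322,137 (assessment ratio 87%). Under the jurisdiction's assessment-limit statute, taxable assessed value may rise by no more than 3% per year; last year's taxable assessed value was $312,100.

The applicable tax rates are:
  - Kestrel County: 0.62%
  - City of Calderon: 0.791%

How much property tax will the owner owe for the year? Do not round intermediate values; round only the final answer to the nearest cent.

Uncapped assessed value = $322,137 × 0.87 = $280,259.19
Cap limit = $312,100 × 1.03 = $321,463
Taxable assessed value = min($280,259.19, $321,463) = $280,259.19 (cap does not bind)
Kestrel County: $280,259.19 × 0.0062 = $1,737.606978
City of Calderon: $280,259.19 × 0.00791 = $2,216.8501929
Total = $3,954.4571709

$3,954.46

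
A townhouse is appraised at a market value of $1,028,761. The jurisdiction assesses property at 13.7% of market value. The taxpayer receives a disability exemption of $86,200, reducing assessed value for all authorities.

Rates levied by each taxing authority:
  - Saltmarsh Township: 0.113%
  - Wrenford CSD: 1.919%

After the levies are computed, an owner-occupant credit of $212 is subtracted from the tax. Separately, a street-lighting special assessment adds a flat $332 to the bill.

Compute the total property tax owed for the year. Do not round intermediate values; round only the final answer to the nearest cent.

$1,232.32

Assessed value = $1,028,761 × 0.137 = $140,940.257
Taxable value = $140,940.257 − $86,200 = $54,740.257
Saltmarsh Township: $54,740.257 × 0.00113 = $61.85649041
Wrenford CSD: $54,740.257 × 0.01919 = $1,050.46553183
Levies subtotal = $1,112.32202224
After credit = $1,112.32202224 − $212 = $900.32202224
Total = $900.32202224 + $332 = $1,232.32202224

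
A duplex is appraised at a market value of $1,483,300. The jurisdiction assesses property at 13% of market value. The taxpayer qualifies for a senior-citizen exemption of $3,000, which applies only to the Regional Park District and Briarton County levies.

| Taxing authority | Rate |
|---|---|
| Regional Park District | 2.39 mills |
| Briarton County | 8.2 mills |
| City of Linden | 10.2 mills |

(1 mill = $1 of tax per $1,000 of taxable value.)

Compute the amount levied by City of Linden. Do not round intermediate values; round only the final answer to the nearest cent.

Assessed value = $1,483,300 × 0.13 = $192,829
City of Linden taxable value = $192,829 (exemption does not apply)
City of Linden levy = $192,829 × 0.0102 = $1,966.8558

$1,966.86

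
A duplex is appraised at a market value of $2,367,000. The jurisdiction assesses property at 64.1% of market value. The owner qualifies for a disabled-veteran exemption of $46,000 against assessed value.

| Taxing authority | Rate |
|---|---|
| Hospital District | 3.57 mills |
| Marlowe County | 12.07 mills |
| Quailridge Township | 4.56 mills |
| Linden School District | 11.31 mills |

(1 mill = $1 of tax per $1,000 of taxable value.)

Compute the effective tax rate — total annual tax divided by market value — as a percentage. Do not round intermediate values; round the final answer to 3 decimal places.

1.959%

Assessed value = $2,367,000 × 0.641 = $1,517,247
Taxable value = $1,517,247 − $46,000 = $1,471,247
Hospital District: $1,471,247 × 0.00357 = $5,252.35179
Marlowe County: $1,471,247 × 0.01207 = $17,757.95129
Quailridge Township: $1,471,247 × 0.00456 = $6,708.88632
Linden School District: $1,471,247 × 0.01131 = $16,639.80357
Total tax = $46,358.99297
Effective rate = $46,358.99297 ÷ $2,367,000 = 1.959% of market value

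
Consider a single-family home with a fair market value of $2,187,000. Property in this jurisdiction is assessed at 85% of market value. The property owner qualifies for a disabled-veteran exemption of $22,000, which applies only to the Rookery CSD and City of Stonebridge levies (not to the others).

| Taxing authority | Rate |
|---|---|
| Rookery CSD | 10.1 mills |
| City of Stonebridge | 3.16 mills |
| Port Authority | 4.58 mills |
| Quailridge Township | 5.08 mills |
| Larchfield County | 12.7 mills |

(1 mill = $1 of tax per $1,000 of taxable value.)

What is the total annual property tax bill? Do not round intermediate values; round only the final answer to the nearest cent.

$65,924.08

Assessed value = $2,187,000 × 0.85 = $1,858,950
Rookery CSD: ($1,858,950 − $22,000) × 0.0101 = $1,836,950 × 0.0101 = $18,553.195
City of Stonebridge: ($1,858,950 − $22,000) × 0.00316 = $1,836,950 × 0.00316 = $5,804.762
Port Authority: $1,858,950 × 0.00458 = $8,513.991
Quailridge Township: $1,858,950 × 0.00508 = $9,443.466
Larchfield County: $1,858,950 × 0.0127 = $23,608.665
Total = $65,924.079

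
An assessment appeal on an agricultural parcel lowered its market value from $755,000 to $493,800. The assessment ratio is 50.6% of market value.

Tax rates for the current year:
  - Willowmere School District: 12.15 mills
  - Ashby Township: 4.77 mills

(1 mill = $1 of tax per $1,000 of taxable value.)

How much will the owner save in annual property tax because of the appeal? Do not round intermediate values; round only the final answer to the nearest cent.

$2,236.27

Old assessed value = $755,000 × 0.506 = $382,030
New assessed value = $493,800 × 0.506 = $249,862.8
Combined rate = 0.01215 + 0.00477 = 0.01692
Old tax = $382,030 × 0.01692 = $6,463.9476
New tax = $249,862.8 × 0.01692 = $4,227.678576
Reduction = $6,463.9476 − $4,227.678576 = $2,236.269024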